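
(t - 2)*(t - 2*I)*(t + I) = t^3 - 2*t^2 - I*t^2 + 2*t + 2*I*t - 4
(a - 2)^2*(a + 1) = a^3 - 3*a^2 + 4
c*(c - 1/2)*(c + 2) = c^3 + 3*c^2/2 - c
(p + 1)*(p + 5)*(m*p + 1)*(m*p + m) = m^2*p^4 + 7*m^2*p^3 + 11*m^2*p^2 + 5*m^2*p + m*p^3 + 7*m*p^2 + 11*m*p + 5*m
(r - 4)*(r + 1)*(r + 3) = r^3 - 13*r - 12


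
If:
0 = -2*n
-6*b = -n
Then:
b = 0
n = 0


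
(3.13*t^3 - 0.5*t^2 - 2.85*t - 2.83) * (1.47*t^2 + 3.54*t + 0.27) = 4.6011*t^5 + 10.3452*t^4 - 5.1144*t^3 - 14.3841*t^2 - 10.7877*t - 0.7641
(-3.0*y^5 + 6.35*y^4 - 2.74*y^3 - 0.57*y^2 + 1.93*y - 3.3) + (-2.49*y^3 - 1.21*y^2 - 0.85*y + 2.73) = -3.0*y^5 + 6.35*y^4 - 5.23*y^3 - 1.78*y^2 + 1.08*y - 0.57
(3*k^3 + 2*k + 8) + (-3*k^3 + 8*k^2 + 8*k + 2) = 8*k^2 + 10*k + 10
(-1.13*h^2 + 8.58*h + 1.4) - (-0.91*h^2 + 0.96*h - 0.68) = -0.22*h^2 + 7.62*h + 2.08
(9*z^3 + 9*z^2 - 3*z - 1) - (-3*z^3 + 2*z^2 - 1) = 12*z^3 + 7*z^2 - 3*z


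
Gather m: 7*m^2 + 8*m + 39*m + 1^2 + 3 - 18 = 7*m^2 + 47*m - 14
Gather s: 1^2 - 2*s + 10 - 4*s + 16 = 27 - 6*s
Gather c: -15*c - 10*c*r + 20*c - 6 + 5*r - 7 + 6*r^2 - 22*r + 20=c*(5 - 10*r) + 6*r^2 - 17*r + 7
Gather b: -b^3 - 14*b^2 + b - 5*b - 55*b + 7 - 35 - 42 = -b^3 - 14*b^2 - 59*b - 70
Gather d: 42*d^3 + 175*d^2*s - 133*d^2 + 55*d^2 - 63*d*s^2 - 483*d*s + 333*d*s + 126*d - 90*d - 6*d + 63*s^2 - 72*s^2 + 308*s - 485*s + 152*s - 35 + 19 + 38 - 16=42*d^3 + d^2*(175*s - 78) + d*(-63*s^2 - 150*s + 30) - 9*s^2 - 25*s + 6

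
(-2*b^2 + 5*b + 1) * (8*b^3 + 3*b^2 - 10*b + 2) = -16*b^5 + 34*b^4 + 43*b^3 - 51*b^2 + 2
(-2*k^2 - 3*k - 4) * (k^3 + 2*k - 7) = -2*k^5 - 3*k^4 - 8*k^3 + 8*k^2 + 13*k + 28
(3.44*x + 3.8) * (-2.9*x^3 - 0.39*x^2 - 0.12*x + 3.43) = -9.976*x^4 - 12.3616*x^3 - 1.8948*x^2 + 11.3432*x + 13.034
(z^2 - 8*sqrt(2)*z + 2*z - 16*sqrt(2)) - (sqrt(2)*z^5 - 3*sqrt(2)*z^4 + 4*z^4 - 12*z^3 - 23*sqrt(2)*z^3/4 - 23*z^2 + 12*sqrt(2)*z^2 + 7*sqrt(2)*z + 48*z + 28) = -sqrt(2)*z^5 - 4*z^4 + 3*sqrt(2)*z^4 + 23*sqrt(2)*z^3/4 + 12*z^3 - 12*sqrt(2)*z^2 + 24*z^2 - 46*z - 15*sqrt(2)*z - 28 - 16*sqrt(2)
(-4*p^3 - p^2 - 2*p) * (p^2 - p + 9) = -4*p^5 + 3*p^4 - 37*p^3 - 7*p^2 - 18*p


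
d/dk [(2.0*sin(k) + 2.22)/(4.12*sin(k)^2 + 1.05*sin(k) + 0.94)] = (-18.2928*sin(k) + 4.12*cos(2*k) - 4.571)*cos(k)/(4.12*sin(k)^2 + 1.05*sin(k) + 0.94)^2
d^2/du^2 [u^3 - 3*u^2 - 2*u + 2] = 6*u - 6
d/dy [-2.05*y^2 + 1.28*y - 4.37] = 1.28 - 4.1*y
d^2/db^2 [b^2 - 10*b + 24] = 2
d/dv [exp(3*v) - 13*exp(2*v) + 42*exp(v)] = (3*exp(2*v) - 26*exp(v) + 42)*exp(v)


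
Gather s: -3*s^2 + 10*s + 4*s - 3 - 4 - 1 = -3*s^2 + 14*s - 8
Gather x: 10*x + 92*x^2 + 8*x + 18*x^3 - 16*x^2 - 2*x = 18*x^3 + 76*x^2 + 16*x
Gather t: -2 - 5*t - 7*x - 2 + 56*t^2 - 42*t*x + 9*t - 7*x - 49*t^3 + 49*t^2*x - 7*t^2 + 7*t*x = -49*t^3 + t^2*(49*x + 49) + t*(4 - 35*x) - 14*x - 4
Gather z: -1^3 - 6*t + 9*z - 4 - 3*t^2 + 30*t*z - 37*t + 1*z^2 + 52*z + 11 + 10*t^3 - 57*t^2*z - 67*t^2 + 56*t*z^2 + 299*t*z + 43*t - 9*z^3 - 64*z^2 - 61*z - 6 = 10*t^3 - 70*t^2 - 9*z^3 + z^2*(56*t - 63) + z*(-57*t^2 + 329*t)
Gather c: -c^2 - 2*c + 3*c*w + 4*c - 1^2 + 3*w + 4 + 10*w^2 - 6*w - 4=-c^2 + c*(3*w + 2) + 10*w^2 - 3*w - 1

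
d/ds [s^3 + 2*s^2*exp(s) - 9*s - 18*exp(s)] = 2*s^2*exp(s) + 3*s^2 + 4*s*exp(s) - 18*exp(s) - 9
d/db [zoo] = 0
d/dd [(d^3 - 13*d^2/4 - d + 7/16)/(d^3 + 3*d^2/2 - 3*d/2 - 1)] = (38*d^2 - 46*d + 53)/(8*(d^4 + 2*d^3 - 3*d^2 - 4*d + 4))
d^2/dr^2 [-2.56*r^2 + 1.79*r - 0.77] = -5.12000000000000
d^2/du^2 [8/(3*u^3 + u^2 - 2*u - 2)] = 16*(-(9*u + 1)*(3*u^3 + u^2 - 2*u - 2) + (9*u^2 + 2*u - 2)^2)/(3*u^3 + u^2 - 2*u - 2)^3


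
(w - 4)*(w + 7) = w^2 + 3*w - 28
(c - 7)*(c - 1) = c^2 - 8*c + 7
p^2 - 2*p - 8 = (p - 4)*(p + 2)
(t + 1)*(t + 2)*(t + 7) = t^3 + 10*t^2 + 23*t + 14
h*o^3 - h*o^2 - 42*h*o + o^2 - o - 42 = (o - 7)*(o + 6)*(h*o + 1)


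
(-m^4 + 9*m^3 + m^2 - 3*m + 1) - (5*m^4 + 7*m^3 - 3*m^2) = -6*m^4 + 2*m^3 + 4*m^2 - 3*m + 1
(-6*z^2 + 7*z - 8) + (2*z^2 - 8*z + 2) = -4*z^2 - z - 6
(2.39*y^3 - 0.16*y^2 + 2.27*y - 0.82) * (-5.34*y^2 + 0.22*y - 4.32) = -12.7626*y^5 + 1.3802*y^4 - 22.4818*y^3 + 5.5694*y^2 - 9.9868*y + 3.5424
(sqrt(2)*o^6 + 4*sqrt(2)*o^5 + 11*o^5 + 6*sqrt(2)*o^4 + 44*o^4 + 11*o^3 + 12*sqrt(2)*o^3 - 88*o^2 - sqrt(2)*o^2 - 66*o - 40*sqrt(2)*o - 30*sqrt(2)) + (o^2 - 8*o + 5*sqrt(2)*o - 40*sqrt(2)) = sqrt(2)*o^6 + 4*sqrt(2)*o^5 + 11*o^5 + 6*sqrt(2)*o^4 + 44*o^4 + 11*o^3 + 12*sqrt(2)*o^3 - 87*o^2 - sqrt(2)*o^2 - 74*o - 35*sqrt(2)*o - 70*sqrt(2)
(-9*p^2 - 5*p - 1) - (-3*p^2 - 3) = -6*p^2 - 5*p + 2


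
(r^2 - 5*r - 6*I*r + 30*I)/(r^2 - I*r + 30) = (r - 5)/(r + 5*I)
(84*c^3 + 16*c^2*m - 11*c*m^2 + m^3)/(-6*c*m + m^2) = -14*c^2/m - 5*c + m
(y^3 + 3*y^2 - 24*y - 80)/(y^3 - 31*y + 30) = (y^2 + 8*y + 16)/(y^2 + 5*y - 6)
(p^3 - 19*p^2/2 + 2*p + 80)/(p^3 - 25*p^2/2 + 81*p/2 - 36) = (2*p^2 - 3*p - 20)/(2*p^2 - 9*p + 9)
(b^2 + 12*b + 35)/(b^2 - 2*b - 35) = (b + 7)/(b - 7)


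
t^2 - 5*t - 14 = (t - 7)*(t + 2)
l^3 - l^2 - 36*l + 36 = (l - 6)*(l - 1)*(l + 6)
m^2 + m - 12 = (m - 3)*(m + 4)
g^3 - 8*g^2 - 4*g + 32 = (g - 8)*(g - 2)*(g + 2)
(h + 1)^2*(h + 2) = h^3 + 4*h^2 + 5*h + 2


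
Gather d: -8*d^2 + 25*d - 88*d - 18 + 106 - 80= -8*d^2 - 63*d + 8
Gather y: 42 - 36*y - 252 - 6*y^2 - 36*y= -6*y^2 - 72*y - 210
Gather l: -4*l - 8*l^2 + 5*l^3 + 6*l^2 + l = 5*l^3 - 2*l^2 - 3*l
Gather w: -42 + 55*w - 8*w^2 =-8*w^2 + 55*w - 42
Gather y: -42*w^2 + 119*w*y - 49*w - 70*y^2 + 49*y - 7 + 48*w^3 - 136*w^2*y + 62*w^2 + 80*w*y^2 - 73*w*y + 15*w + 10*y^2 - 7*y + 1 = 48*w^3 + 20*w^2 - 34*w + y^2*(80*w - 60) + y*(-136*w^2 + 46*w + 42) - 6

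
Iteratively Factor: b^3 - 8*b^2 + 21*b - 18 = (b - 2)*(b^2 - 6*b + 9) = (b - 3)*(b - 2)*(b - 3)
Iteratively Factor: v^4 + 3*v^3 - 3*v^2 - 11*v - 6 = (v + 1)*(v^3 + 2*v^2 - 5*v - 6) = (v + 1)^2*(v^2 + v - 6) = (v - 2)*(v + 1)^2*(v + 3)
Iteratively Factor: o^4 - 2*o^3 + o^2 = (o - 1)*(o^3 - o^2) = (o - 1)^2*(o^2) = o*(o - 1)^2*(o)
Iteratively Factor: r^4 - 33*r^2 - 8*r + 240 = (r + 4)*(r^3 - 4*r^2 - 17*r + 60) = (r - 5)*(r + 4)*(r^2 + r - 12) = (r - 5)*(r + 4)^2*(r - 3)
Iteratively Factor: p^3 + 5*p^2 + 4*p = (p + 4)*(p^2 + p) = p*(p + 4)*(p + 1)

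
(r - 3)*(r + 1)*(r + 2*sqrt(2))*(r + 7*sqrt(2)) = r^4 - 2*r^3 + 9*sqrt(2)*r^3 - 18*sqrt(2)*r^2 + 25*r^2 - 56*r - 27*sqrt(2)*r - 84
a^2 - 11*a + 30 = (a - 6)*(a - 5)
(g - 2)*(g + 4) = g^2 + 2*g - 8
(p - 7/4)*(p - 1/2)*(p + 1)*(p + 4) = p^4 + 11*p^3/4 - 51*p^2/8 - 37*p/8 + 7/2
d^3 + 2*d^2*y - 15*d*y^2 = d*(d - 3*y)*(d + 5*y)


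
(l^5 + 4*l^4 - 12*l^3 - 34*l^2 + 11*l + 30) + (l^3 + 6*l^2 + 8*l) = l^5 + 4*l^4 - 11*l^3 - 28*l^2 + 19*l + 30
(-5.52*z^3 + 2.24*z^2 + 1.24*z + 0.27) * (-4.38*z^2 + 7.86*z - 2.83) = 24.1776*z^5 - 53.1984*z^4 + 27.7968*z^3 + 2.2246*z^2 - 1.387*z - 0.7641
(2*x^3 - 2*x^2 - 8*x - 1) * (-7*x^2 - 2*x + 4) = -14*x^5 + 10*x^4 + 68*x^3 + 15*x^2 - 30*x - 4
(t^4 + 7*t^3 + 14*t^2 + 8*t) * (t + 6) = t^5 + 13*t^4 + 56*t^3 + 92*t^2 + 48*t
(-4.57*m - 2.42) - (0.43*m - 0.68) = -5.0*m - 1.74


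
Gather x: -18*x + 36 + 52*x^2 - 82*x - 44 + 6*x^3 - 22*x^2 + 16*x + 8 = 6*x^3 + 30*x^2 - 84*x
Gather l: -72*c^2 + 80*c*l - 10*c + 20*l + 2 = -72*c^2 - 10*c + l*(80*c + 20) + 2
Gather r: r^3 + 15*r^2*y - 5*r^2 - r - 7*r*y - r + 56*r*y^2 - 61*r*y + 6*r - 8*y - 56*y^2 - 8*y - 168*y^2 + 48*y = r^3 + r^2*(15*y - 5) + r*(56*y^2 - 68*y + 4) - 224*y^2 + 32*y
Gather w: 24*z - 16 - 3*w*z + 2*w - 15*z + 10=w*(2 - 3*z) + 9*z - 6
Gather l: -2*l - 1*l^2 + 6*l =-l^2 + 4*l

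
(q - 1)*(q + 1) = q^2 - 1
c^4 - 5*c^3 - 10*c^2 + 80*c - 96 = (c - 4)*(c - 3)*(c - 2)*(c + 4)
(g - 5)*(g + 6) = g^2 + g - 30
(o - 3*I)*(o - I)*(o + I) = o^3 - 3*I*o^2 + o - 3*I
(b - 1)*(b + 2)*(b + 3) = b^3 + 4*b^2 + b - 6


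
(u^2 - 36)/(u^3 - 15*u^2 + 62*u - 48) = (u + 6)/(u^2 - 9*u + 8)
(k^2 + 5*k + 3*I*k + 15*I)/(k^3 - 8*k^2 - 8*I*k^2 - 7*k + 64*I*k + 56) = (k^2 + k*(5 + 3*I) + 15*I)/(k^3 - 8*k^2*(1 + I) + k*(-7 + 64*I) + 56)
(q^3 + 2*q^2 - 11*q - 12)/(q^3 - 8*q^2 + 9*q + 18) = (q + 4)/(q - 6)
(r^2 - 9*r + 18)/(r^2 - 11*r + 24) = (r - 6)/(r - 8)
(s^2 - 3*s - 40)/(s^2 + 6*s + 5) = (s - 8)/(s + 1)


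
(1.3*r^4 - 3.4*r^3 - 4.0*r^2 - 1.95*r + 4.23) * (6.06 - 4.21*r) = -5.473*r^5 + 22.192*r^4 - 3.764*r^3 - 16.0305*r^2 - 29.6253*r + 25.6338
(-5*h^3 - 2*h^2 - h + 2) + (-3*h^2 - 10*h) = -5*h^3 - 5*h^2 - 11*h + 2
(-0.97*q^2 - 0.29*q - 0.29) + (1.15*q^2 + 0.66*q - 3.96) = 0.18*q^2 + 0.37*q - 4.25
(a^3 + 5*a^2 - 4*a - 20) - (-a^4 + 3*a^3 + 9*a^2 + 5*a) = a^4 - 2*a^3 - 4*a^2 - 9*a - 20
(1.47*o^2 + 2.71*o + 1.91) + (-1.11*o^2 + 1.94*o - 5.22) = 0.36*o^2 + 4.65*o - 3.31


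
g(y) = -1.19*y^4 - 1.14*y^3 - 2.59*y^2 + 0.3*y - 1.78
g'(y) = -4.76*y^3 - 3.42*y^2 - 5.18*y + 0.3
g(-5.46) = -952.66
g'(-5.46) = 701.42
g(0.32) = -2.00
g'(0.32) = -1.86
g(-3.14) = -108.65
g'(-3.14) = 130.21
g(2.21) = -54.46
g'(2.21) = -79.23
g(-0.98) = -4.59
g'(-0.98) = 6.57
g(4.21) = -505.32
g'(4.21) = -437.31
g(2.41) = -72.20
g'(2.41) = -98.68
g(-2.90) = -80.79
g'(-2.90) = 102.65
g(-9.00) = -7190.80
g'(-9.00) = 3239.94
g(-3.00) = -91.60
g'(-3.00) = 113.58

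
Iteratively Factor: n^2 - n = (n - 1)*(n)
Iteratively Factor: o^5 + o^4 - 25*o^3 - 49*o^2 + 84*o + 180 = (o - 5)*(o^4 + 6*o^3 + 5*o^2 - 24*o - 36) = (o - 5)*(o + 2)*(o^3 + 4*o^2 - 3*o - 18) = (o - 5)*(o + 2)*(o + 3)*(o^2 + o - 6) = (o - 5)*(o - 2)*(o + 2)*(o + 3)*(o + 3)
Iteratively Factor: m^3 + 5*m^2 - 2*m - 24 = (m - 2)*(m^2 + 7*m + 12) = (m - 2)*(m + 3)*(m + 4)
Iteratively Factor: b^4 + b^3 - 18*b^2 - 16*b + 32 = (b + 2)*(b^3 - b^2 - 16*b + 16) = (b + 2)*(b + 4)*(b^2 - 5*b + 4) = (b - 4)*(b + 2)*(b + 4)*(b - 1)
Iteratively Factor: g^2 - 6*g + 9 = (g - 3)*(g - 3)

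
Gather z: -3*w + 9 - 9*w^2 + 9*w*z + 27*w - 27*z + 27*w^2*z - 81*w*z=-9*w^2 + 24*w + z*(27*w^2 - 72*w - 27) + 9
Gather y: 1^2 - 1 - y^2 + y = -y^2 + y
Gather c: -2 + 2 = 0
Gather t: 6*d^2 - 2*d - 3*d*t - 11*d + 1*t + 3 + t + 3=6*d^2 - 13*d + t*(2 - 3*d) + 6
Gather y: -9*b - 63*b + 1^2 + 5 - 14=-72*b - 8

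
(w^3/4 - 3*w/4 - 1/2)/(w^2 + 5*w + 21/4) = (w^3 - 3*w - 2)/(4*w^2 + 20*w + 21)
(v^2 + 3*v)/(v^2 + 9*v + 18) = v/(v + 6)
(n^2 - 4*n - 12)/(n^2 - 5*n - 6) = (n + 2)/(n + 1)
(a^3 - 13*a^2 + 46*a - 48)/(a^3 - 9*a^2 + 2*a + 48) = (a - 2)/(a + 2)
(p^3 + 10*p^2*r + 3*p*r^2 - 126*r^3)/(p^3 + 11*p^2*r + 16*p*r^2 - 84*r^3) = (p - 3*r)/(p - 2*r)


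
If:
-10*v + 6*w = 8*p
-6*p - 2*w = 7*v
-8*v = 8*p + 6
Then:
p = -93/20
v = 39/10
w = 3/10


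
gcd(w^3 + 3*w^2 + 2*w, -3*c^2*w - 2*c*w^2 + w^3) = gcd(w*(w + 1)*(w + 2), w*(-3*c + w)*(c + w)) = w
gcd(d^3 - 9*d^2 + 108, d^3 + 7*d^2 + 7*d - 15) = d + 3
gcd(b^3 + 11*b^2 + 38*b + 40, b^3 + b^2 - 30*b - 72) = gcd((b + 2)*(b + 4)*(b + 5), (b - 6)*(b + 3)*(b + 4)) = b + 4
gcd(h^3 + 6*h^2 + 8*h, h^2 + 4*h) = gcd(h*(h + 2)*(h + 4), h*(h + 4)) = h^2 + 4*h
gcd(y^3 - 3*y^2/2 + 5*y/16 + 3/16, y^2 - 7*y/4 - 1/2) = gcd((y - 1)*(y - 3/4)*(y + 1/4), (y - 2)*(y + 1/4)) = y + 1/4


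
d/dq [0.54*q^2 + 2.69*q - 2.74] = 1.08*q + 2.69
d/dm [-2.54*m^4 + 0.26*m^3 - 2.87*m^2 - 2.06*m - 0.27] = -10.16*m^3 + 0.78*m^2 - 5.74*m - 2.06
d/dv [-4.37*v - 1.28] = -4.37000000000000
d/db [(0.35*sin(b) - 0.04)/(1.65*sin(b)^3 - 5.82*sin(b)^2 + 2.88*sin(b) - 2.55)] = (-1.155*sin(b)^3 + 2.235*sin(b)^2 - 0.4656*sin(b) - 0.7773)*cos(b)/(2.7225*sin(b)^6 - 19.206*sin(b)^5 + 43.3764*sin(b)^4 - 41.9382*sin(b)^3 + 37.9764*sin(b)^2 - 14.688*sin(b) + 6.5025)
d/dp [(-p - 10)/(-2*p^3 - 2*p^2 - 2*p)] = (p*(p^2 + p + 1) - (p + 10)*(3*p^2 + 2*p + 1))/(2*p^2*(p^2 + p + 1)^2)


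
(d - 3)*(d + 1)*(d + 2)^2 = d^4 + 2*d^3 - 7*d^2 - 20*d - 12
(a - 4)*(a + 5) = a^2 + a - 20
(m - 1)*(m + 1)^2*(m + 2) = m^4 + 3*m^3 + m^2 - 3*m - 2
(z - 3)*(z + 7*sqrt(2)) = z^2 - 3*z + 7*sqrt(2)*z - 21*sqrt(2)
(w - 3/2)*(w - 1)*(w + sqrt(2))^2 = w^4 - 5*w^3/2 + 2*sqrt(2)*w^3 - 5*sqrt(2)*w^2 + 7*w^2/2 - 5*w + 3*sqrt(2)*w + 3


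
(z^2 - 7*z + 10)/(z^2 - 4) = (z - 5)/(z + 2)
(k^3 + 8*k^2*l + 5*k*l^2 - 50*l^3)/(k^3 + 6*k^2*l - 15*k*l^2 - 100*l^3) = (k - 2*l)/(k - 4*l)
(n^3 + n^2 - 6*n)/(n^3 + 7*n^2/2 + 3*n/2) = 2*(n - 2)/(2*n + 1)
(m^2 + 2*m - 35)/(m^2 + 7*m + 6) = (m^2 + 2*m - 35)/(m^2 + 7*m + 6)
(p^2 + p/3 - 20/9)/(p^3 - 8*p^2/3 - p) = (-3*p^2 - p + 20/3)/(p*(-3*p^2 + 8*p + 3))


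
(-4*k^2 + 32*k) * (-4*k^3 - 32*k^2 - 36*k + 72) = 16*k^5 - 880*k^3 - 1440*k^2 + 2304*k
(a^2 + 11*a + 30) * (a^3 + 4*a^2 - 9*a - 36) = a^5 + 15*a^4 + 65*a^3 - 15*a^2 - 666*a - 1080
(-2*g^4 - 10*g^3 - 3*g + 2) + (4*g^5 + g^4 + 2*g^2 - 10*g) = 4*g^5 - g^4 - 10*g^3 + 2*g^2 - 13*g + 2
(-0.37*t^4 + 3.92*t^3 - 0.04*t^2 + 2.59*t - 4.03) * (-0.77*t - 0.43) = 0.2849*t^5 - 2.8593*t^4 - 1.6548*t^3 - 1.9771*t^2 + 1.9894*t + 1.7329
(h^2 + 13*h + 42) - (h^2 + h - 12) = 12*h + 54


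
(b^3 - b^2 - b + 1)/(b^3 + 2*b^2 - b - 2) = (b - 1)/(b + 2)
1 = 1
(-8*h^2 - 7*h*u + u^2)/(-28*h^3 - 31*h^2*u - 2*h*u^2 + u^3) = (-8*h + u)/(-28*h^2 - 3*h*u + u^2)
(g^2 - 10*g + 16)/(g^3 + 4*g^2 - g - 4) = (g^2 - 10*g + 16)/(g^3 + 4*g^2 - g - 4)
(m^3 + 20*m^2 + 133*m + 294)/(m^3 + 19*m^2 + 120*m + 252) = (m + 7)/(m + 6)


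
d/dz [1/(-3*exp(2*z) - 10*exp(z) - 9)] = (6*exp(z) + 10)*exp(z)/(3*exp(2*z) + 10*exp(z) + 9)^2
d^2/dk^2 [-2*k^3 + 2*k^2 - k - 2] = 4 - 12*k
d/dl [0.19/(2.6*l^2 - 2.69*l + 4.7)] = (0.5111 - 0.988*l)/(2.6*l^2 - 2.69*l + 4.7)^2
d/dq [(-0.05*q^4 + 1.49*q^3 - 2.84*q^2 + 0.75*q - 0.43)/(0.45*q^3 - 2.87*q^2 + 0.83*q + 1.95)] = (-0.0225*q^6 + 0.286999999999999*q^5 - 3.1228*q^4 + 1.4084*q^3 + 9.0923*q^2 - 13.5442*q + 1.8194)/(0.2025*q^6 - 2.583*q^5 + 8.9839*q^4 - 3.0092*q^3 - 10.5041*q^2 + 3.237*q + 3.8025)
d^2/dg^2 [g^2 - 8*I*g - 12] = 2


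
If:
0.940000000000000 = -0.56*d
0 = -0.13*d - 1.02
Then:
No Solution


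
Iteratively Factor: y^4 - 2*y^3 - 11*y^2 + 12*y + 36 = (y - 3)*(y^3 + y^2 - 8*y - 12) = (y - 3)^2*(y^2 + 4*y + 4) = (y - 3)^2*(y + 2)*(y + 2)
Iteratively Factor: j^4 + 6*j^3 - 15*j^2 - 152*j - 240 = (j + 4)*(j^3 + 2*j^2 - 23*j - 60) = (j - 5)*(j + 4)*(j^2 + 7*j + 12) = (j - 5)*(j + 4)^2*(j + 3)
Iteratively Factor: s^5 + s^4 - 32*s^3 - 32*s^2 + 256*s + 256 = (s + 4)*(s^4 - 3*s^3 - 20*s^2 + 48*s + 64) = (s + 1)*(s + 4)*(s^3 - 4*s^2 - 16*s + 64) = (s - 4)*(s + 1)*(s + 4)*(s^2 - 16) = (s - 4)*(s + 1)*(s + 4)^2*(s - 4)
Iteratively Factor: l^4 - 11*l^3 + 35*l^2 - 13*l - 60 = (l - 3)*(l^3 - 8*l^2 + 11*l + 20) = (l - 4)*(l - 3)*(l^2 - 4*l - 5) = (l - 5)*(l - 4)*(l - 3)*(l + 1)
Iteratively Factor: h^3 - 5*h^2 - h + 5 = (h + 1)*(h^2 - 6*h + 5) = (h - 5)*(h + 1)*(h - 1)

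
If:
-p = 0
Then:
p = 0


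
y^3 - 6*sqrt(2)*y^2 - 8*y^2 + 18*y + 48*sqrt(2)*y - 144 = (y - 8)*(y - 3*sqrt(2))^2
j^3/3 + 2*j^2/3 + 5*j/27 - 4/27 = (j/3 + 1/3)*(j - 1/3)*(j + 4/3)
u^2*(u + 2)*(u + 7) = u^4 + 9*u^3 + 14*u^2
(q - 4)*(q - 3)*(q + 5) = q^3 - 2*q^2 - 23*q + 60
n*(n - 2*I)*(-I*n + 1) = -I*n^3 - n^2 - 2*I*n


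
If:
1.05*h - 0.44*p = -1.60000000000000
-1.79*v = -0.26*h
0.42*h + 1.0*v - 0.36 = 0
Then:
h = 0.64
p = 5.16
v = 0.09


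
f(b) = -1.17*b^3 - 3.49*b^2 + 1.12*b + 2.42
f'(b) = -3.51*b^2 - 6.98*b + 1.12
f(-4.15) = 21.29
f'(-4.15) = -30.36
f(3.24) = -70.38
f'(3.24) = -58.34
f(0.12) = 2.50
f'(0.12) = 0.23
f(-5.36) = 76.32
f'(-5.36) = -62.31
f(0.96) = -0.76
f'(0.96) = -8.82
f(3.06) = -60.36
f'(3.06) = -53.11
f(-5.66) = 96.42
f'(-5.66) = -71.82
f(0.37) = 2.30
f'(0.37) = -1.94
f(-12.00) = 1508.18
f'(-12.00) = -420.56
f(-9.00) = 562.58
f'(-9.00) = -220.37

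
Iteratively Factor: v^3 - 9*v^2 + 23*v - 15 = (v - 1)*(v^2 - 8*v + 15) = (v - 5)*(v - 1)*(v - 3)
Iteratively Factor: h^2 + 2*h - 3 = (h - 1)*(h + 3)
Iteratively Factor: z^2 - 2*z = (z)*(z - 2)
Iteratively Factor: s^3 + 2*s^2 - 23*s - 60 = (s + 3)*(s^2 - s - 20) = (s - 5)*(s + 3)*(s + 4)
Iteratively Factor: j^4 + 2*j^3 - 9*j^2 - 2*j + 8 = (j + 1)*(j^3 + j^2 - 10*j + 8) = (j - 1)*(j + 1)*(j^2 + 2*j - 8) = (j - 1)*(j + 1)*(j + 4)*(j - 2)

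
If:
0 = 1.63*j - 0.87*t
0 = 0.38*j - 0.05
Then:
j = 0.13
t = 0.25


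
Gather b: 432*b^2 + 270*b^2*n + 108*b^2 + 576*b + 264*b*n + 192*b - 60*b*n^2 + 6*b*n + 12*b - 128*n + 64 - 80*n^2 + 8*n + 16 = b^2*(270*n + 540) + b*(-60*n^2 + 270*n + 780) - 80*n^2 - 120*n + 80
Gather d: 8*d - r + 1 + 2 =8*d - r + 3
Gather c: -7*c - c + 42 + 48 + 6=96 - 8*c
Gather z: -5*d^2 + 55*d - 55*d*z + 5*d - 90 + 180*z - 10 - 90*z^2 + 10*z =-5*d^2 + 60*d - 90*z^2 + z*(190 - 55*d) - 100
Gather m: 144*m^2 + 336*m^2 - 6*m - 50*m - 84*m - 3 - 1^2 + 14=480*m^2 - 140*m + 10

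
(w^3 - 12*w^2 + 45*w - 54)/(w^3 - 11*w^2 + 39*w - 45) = (w - 6)/(w - 5)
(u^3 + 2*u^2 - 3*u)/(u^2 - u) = u + 3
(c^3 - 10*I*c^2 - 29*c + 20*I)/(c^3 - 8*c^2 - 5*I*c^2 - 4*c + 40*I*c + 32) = (c - 5*I)/(c - 8)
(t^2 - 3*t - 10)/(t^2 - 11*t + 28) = (t^2 - 3*t - 10)/(t^2 - 11*t + 28)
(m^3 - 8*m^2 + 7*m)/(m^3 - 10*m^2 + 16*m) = (m^2 - 8*m + 7)/(m^2 - 10*m + 16)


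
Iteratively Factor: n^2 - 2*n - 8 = (n - 4)*(n + 2)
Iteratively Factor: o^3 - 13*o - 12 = (o - 4)*(o^2 + 4*o + 3) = (o - 4)*(o + 1)*(o + 3)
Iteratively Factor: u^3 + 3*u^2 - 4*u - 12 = (u + 2)*(u^2 + u - 6) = (u - 2)*(u + 2)*(u + 3)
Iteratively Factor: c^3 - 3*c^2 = (c)*(c^2 - 3*c) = c^2*(c - 3)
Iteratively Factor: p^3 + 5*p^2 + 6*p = (p + 2)*(p^2 + 3*p) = (p + 2)*(p + 3)*(p)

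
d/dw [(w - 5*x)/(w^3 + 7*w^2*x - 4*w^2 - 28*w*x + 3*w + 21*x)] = (w^3 + 7*w^2*x - 4*w^2 - 28*w*x + 3*w + 21*x - (w - 5*x)*(3*w^2 + 14*w*x - 8*w - 28*x + 3))/(w^3 + 7*w^2*x - 4*w^2 - 28*w*x + 3*w + 21*x)^2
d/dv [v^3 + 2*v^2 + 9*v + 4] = 3*v^2 + 4*v + 9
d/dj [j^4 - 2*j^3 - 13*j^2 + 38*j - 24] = 4*j^3 - 6*j^2 - 26*j + 38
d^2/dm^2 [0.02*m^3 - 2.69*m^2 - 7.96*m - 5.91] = 0.12*m - 5.38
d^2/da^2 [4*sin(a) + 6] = -4*sin(a)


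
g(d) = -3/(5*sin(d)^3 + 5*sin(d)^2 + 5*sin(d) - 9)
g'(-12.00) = 2.21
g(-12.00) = 0.73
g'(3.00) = -0.30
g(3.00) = 0.37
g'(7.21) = 71.67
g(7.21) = -3.98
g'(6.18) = 0.14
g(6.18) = 0.32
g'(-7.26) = 0.07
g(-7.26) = 0.24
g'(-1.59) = -0.00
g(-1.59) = 0.21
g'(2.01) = -3.03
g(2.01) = -0.90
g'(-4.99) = 0.98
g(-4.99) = -0.61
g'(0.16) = 0.32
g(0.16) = 0.37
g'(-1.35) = 0.03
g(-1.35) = 0.22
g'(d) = -3*(-15*sin(d)^2*cos(d) - 10*sin(d)*cos(d) - 5*cos(d))/(5*sin(d)^3 + 5*sin(d)^2 + 5*sin(d) - 9)^2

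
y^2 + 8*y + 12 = (y + 2)*(y + 6)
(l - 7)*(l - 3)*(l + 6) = l^3 - 4*l^2 - 39*l + 126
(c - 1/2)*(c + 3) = c^2 + 5*c/2 - 3/2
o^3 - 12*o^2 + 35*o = o*(o - 7)*(o - 5)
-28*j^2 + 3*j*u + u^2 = (-4*j + u)*(7*j + u)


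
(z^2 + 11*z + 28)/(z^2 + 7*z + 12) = (z + 7)/(z + 3)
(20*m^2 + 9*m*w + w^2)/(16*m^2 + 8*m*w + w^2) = (5*m + w)/(4*m + w)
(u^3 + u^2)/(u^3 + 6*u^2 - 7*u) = u*(u + 1)/(u^2 + 6*u - 7)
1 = 1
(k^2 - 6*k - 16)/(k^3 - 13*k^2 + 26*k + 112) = 1/(k - 7)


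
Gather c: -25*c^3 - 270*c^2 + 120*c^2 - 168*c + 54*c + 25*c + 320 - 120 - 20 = -25*c^3 - 150*c^2 - 89*c + 180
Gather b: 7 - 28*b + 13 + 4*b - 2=18 - 24*b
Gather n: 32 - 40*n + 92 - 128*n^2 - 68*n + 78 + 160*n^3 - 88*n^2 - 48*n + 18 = 160*n^3 - 216*n^2 - 156*n + 220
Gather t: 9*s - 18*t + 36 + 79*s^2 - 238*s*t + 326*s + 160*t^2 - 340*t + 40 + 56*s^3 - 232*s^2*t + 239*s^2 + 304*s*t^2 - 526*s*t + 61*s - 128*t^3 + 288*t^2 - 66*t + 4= 56*s^3 + 318*s^2 + 396*s - 128*t^3 + t^2*(304*s + 448) + t*(-232*s^2 - 764*s - 424) + 80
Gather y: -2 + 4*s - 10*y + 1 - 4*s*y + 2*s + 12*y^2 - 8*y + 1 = 6*s + 12*y^2 + y*(-4*s - 18)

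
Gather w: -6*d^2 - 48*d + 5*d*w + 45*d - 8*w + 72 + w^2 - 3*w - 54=-6*d^2 - 3*d + w^2 + w*(5*d - 11) + 18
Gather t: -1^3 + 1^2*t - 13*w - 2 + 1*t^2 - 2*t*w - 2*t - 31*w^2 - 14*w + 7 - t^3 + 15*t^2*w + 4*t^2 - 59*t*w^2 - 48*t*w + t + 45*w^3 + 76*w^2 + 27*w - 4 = -t^3 + t^2*(15*w + 5) + t*(-59*w^2 - 50*w) + 45*w^3 + 45*w^2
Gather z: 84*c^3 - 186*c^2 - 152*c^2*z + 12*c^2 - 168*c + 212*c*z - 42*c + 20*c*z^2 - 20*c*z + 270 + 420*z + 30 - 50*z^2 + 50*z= 84*c^3 - 174*c^2 - 210*c + z^2*(20*c - 50) + z*(-152*c^2 + 192*c + 470) + 300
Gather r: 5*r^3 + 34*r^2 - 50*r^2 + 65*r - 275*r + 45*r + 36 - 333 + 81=5*r^3 - 16*r^2 - 165*r - 216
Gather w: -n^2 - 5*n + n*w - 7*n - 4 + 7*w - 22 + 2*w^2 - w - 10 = -n^2 - 12*n + 2*w^2 + w*(n + 6) - 36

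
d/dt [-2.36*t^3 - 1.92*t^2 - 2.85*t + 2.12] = -7.08*t^2 - 3.84*t - 2.85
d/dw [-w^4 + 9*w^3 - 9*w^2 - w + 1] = -4*w^3 + 27*w^2 - 18*w - 1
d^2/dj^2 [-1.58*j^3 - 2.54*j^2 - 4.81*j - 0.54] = -9.48*j - 5.08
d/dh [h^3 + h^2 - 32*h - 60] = 3*h^2 + 2*h - 32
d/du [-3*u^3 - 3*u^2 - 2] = 3*u*(-3*u - 2)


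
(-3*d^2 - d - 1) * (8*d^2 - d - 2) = -24*d^4 - 5*d^3 - d^2 + 3*d + 2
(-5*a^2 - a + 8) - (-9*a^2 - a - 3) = 4*a^2 + 11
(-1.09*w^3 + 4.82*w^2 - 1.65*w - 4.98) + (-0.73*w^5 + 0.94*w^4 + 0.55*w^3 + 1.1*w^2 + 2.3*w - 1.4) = -0.73*w^5 + 0.94*w^4 - 0.54*w^3 + 5.92*w^2 + 0.65*w - 6.38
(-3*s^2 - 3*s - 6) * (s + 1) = -3*s^3 - 6*s^2 - 9*s - 6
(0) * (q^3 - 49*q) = 0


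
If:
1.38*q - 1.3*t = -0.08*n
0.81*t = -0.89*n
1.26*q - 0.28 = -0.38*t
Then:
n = -0.16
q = 0.17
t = 0.17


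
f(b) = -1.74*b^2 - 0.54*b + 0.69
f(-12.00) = -243.39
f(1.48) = -3.92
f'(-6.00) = 20.34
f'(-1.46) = 4.54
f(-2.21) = -6.61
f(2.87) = -15.19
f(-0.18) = 0.73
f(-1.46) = -2.23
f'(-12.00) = 41.22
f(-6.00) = -58.71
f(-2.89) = -12.28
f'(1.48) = -5.69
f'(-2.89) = 9.52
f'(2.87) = -10.53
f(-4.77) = -36.32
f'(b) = -3.48*b - 0.54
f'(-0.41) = 0.89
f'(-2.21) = 7.15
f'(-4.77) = 16.06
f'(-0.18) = 0.09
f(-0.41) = 0.62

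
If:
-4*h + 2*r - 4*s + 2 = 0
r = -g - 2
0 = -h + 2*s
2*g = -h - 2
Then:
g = -1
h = 0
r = -1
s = 0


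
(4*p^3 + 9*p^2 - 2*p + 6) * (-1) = -4*p^3 - 9*p^2 + 2*p - 6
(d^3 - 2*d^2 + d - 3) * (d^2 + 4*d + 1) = d^5 + 2*d^4 - 6*d^3 - d^2 - 11*d - 3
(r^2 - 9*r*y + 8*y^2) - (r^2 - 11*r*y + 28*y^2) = 2*r*y - 20*y^2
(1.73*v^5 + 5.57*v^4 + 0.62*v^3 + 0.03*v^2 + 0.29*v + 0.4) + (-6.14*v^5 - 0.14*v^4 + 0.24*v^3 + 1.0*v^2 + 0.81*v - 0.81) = -4.41*v^5 + 5.43*v^4 + 0.86*v^3 + 1.03*v^2 + 1.1*v - 0.41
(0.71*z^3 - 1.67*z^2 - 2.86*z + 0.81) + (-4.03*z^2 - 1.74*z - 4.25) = 0.71*z^3 - 5.7*z^2 - 4.6*z - 3.44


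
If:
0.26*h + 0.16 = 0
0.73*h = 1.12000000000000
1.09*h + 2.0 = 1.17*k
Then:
No Solution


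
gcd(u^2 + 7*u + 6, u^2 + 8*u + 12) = u + 6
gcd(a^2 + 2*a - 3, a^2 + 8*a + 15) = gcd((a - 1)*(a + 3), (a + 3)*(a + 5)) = a + 3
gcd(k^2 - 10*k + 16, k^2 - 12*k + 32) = k - 8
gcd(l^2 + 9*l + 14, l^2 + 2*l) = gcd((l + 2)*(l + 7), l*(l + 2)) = l + 2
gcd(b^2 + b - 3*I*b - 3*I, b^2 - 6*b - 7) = b + 1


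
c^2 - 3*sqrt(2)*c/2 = c*(c - 3*sqrt(2)/2)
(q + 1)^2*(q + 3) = q^3 + 5*q^2 + 7*q + 3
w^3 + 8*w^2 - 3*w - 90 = (w - 3)*(w + 5)*(w + 6)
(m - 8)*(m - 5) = m^2 - 13*m + 40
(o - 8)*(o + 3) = o^2 - 5*o - 24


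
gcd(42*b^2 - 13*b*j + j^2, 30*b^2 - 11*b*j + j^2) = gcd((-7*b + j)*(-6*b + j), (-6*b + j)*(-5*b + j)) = 6*b - j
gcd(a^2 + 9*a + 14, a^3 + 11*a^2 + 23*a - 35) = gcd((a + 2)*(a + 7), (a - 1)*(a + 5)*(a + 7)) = a + 7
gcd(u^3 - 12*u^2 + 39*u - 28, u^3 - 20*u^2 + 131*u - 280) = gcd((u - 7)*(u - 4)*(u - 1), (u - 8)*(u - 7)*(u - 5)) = u - 7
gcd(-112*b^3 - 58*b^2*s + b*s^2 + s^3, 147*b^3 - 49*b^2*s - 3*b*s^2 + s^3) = 7*b + s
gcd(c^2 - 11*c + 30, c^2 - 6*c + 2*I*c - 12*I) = c - 6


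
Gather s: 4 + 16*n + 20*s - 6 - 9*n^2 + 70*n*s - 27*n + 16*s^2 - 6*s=-9*n^2 - 11*n + 16*s^2 + s*(70*n + 14) - 2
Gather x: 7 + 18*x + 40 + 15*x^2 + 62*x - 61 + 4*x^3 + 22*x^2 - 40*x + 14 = 4*x^3 + 37*x^2 + 40*x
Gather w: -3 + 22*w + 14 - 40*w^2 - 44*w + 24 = -40*w^2 - 22*w + 35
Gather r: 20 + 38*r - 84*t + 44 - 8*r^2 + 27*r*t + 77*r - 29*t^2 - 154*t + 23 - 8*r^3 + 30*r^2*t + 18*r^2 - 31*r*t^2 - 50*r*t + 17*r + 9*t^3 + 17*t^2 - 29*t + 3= -8*r^3 + r^2*(30*t + 10) + r*(-31*t^2 - 23*t + 132) + 9*t^3 - 12*t^2 - 267*t + 90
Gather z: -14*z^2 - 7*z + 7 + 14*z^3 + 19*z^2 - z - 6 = 14*z^3 + 5*z^2 - 8*z + 1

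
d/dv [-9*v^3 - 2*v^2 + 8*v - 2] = -27*v^2 - 4*v + 8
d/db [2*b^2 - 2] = 4*b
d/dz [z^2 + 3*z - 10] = 2*z + 3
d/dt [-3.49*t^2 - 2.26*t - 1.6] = -6.98*t - 2.26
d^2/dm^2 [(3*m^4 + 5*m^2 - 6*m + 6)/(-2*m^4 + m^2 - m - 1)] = 2*(-78*m^8 + 180*m^7 - 193*m^6 + 33*m^5 + 192*m^4 - 167*m^3 + 21*m^2 + 36*m - 23)/(8*m^12 - 12*m^10 + 12*m^9 + 18*m^8 - 12*m^7 - 7*m^6 + 15*m^5 + 6*m^4 - 5*m^3 + 3*m + 1)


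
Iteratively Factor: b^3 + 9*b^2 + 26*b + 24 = (b + 2)*(b^2 + 7*b + 12) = (b + 2)*(b + 4)*(b + 3)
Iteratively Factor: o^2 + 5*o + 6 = (o + 2)*(o + 3)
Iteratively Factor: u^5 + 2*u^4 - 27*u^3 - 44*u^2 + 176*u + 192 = (u + 4)*(u^4 - 2*u^3 - 19*u^2 + 32*u + 48) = (u - 3)*(u + 4)*(u^3 + u^2 - 16*u - 16) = (u - 3)*(u + 1)*(u + 4)*(u^2 - 16) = (u - 3)*(u + 1)*(u + 4)^2*(u - 4)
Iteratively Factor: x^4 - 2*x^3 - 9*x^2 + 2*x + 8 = (x + 1)*(x^3 - 3*x^2 - 6*x + 8) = (x - 1)*(x + 1)*(x^2 - 2*x - 8) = (x - 4)*(x - 1)*(x + 1)*(x + 2)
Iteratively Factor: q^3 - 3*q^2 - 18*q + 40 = (q - 5)*(q^2 + 2*q - 8) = (q - 5)*(q - 2)*(q + 4)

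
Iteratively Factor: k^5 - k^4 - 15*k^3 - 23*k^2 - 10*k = (k)*(k^4 - k^3 - 15*k^2 - 23*k - 10) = k*(k + 1)*(k^3 - 2*k^2 - 13*k - 10) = k*(k - 5)*(k + 1)*(k^2 + 3*k + 2) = k*(k - 5)*(k + 1)^2*(k + 2)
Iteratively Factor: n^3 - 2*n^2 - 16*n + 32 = (n - 2)*(n^2 - 16) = (n - 4)*(n - 2)*(n + 4)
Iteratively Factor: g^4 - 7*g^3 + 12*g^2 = (g)*(g^3 - 7*g^2 + 12*g) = g^2*(g^2 - 7*g + 12) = g^2*(g - 3)*(g - 4)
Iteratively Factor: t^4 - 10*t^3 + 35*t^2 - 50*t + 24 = (t - 1)*(t^3 - 9*t^2 + 26*t - 24) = (t - 3)*(t - 1)*(t^2 - 6*t + 8) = (t - 4)*(t - 3)*(t - 1)*(t - 2)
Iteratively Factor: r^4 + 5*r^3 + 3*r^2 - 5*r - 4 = (r - 1)*(r^3 + 6*r^2 + 9*r + 4) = (r - 1)*(r + 1)*(r^2 + 5*r + 4) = (r - 1)*(r + 1)*(r + 4)*(r + 1)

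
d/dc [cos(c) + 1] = -sin(c)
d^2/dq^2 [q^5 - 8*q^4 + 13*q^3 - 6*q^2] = 20*q^3 - 96*q^2 + 78*q - 12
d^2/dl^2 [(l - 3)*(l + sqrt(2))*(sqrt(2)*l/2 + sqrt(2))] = sqrt(2)*(3*l - 1 + sqrt(2))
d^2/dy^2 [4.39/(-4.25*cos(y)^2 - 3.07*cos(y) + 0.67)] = (317.1775*(1 - cos(y)^2)^2 + 171.835575*cos(y)^3 + 249.966161*cos(y)^2 - 334.641359*cos(y) - 424.929172)/(4.25*cos(y)^2 + 3.07*cos(y) - 0.67)^3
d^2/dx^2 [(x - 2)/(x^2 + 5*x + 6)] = 2*((x - 2)*(2*x + 5)^2 - 3*(x + 1)*(x^2 + 5*x + 6))/(x^2 + 5*x + 6)^3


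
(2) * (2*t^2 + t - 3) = 4*t^2 + 2*t - 6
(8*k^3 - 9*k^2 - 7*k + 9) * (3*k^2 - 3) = 24*k^5 - 27*k^4 - 45*k^3 + 54*k^2 + 21*k - 27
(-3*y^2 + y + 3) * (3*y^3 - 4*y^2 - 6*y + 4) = -9*y^5 + 15*y^4 + 23*y^3 - 30*y^2 - 14*y + 12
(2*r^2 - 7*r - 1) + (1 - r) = 2*r^2 - 8*r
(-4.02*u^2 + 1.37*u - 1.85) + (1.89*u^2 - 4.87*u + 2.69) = -2.13*u^2 - 3.5*u + 0.84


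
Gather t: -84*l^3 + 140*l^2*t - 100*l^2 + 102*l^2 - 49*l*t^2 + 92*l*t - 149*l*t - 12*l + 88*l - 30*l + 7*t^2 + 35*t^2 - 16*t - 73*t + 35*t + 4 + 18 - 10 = -84*l^3 + 2*l^2 + 46*l + t^2*(42 - 49*l) + t*(140*l^2 - 57*l - 54) + 12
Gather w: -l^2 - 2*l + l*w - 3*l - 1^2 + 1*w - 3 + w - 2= -l^2 - 5*l + w*(l + 2) - 6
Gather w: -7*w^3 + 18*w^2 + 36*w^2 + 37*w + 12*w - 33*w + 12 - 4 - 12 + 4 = -7*w^3 + 54*w^2 + 16*w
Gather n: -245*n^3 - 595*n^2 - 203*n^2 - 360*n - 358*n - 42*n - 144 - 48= -245*n^3 - 798*n^2 - 760*n - 192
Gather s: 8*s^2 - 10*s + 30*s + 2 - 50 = 8*s^2 + 20*s - 48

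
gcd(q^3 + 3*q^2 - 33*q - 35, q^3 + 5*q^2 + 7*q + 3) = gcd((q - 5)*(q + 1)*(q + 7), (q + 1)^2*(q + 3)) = q + 1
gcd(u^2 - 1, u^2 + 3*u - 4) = u - 1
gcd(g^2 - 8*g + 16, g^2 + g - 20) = g - 4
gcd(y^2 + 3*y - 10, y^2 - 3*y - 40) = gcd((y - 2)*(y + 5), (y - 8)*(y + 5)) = y + 5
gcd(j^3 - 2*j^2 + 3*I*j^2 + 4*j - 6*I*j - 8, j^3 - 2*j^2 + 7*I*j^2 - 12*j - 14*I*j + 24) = j^2 + j*(-2 + 4*I) - 8*I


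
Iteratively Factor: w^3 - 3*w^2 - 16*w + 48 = (w + 4)*(w^2 - 7*w + 12) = (w - 4)*(w + 4)*(w - 3)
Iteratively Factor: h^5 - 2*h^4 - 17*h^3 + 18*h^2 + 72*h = (h - 3)*(h^4 + h^3 - 14*h^2 - 24*h) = (h - 3)*(h + 3)*(h^3 - 2*h^2 - 8*h) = (h - 4)*(h - 3)*(h + 3)*(h^2 + 2*h) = h*(h - 4)*(h - 3)*(h + 3)*(h + 2)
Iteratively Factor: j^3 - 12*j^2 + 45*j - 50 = (j - 5)*(j^2 - 7*j + 10) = (j - 5)^2*(j - 2)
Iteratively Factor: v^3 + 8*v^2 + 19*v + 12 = (v + 4)*(v^2 + 4*v + 3) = (v + 1)*(v + 4)*(v + 3)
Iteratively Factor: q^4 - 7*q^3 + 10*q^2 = (q - 2)*(q^3 - 5*q^2) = (q - 5)*(q - 2)*(q^2) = q*(q - 5)*(q - 2)*(q)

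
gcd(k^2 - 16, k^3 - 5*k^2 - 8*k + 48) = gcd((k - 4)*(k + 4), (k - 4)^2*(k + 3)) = k - 4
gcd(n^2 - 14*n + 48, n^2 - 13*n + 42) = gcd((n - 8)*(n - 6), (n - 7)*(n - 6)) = n - 6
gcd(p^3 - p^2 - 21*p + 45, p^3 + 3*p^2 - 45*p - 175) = p + 5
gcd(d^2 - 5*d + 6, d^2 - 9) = d - 3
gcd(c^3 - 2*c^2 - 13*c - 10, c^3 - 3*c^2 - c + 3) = c + 1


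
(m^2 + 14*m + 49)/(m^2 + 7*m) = (m + 7)/m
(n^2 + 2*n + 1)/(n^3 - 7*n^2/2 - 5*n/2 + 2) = 2*(n + 1)/(2*n^2 - 9*n + 4)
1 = 1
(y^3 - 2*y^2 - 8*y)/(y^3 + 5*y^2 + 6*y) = (y - 4)/(y + 3)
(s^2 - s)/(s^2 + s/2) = 2*(s - 1)/(2*s + 1)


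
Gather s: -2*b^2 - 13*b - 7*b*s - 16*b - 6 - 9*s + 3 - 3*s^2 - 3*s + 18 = -2*b^2 - 29*b - 3*s^2 + s*(-7*b - 12) + 15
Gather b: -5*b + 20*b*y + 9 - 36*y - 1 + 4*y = b*(20*y - 5) - 32*y + 8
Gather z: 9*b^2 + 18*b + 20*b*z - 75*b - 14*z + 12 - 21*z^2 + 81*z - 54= 9*b^2 - 57*b - 21*z^2 + z*(20*b + 67) - 42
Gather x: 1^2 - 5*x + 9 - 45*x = 10 - 50*x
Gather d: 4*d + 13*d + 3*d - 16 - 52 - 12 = 20*d - 80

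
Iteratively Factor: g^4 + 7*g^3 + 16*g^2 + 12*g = (g)*(g^3 + 7*g^2 + 16*g + 12) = g*(g + 2)*(g^2 + 5*g + 6) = g*(g + 2)^2*(g + 3)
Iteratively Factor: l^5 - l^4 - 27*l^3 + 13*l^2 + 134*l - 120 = (l + 4)*(l^4 - 5*l^3 - 7*l^2 + 41*l - 30) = (l - 2)*(l + 4)*(l^3 - 3*l^2 - 13*l + 15) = (l - 2)*(l - 1)*(l + 4)*(l^2 - 2*l - 15) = (l - 2)*(l - 1)*(l + 3)*(l + 4)*(l - 5)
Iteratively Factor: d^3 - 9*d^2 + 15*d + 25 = (d - 5)*(d^2 - 4*d - 5) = (d - 5)^2*(d + 1)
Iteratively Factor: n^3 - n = (n + 1)*(n^2 - n) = (n - 1)*(n + 1)*(n)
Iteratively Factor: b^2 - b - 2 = (b + 1)*(b - 2)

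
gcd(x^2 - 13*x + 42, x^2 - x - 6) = 1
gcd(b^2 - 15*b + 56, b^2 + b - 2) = 1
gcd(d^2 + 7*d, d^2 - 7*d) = d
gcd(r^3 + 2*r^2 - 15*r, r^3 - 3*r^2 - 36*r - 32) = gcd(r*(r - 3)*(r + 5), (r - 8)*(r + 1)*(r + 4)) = 1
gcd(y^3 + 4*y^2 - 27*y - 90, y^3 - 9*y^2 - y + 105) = y^2 - 2*y - 15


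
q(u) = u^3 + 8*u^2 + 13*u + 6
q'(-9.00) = 112.00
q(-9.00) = -192.00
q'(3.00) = 88.00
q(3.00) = 144.00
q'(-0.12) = 11.12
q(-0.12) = 4.55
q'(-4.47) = 1.42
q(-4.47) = 18.42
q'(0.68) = 25.27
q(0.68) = 18.85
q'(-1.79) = -6.03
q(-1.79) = 2.63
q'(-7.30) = 56.07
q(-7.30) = -51.60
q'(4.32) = 138.11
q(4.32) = 292.08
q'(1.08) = 33.78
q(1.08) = 30.63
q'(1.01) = 32.22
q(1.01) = 28.32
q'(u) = 3*u^2 + 16*u + 13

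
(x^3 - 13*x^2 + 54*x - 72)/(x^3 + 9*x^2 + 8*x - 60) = (x^3 - 13*x^2 + 54*x - 72)/(x^3 + 9*x^2 + 8*x - 60)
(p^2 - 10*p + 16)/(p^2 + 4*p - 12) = (p - 8)/(p + 6)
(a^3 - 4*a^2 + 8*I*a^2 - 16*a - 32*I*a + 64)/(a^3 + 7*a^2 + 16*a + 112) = (a^2 + 4*a*(-1 + I) - 16*I)/(a^2 + a*(7 - 4*I) - 28*I)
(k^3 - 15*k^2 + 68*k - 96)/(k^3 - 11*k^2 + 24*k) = (k - 4)/k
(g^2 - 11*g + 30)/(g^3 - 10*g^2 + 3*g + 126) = (g - 5)/(g^2 - 4*g - 21)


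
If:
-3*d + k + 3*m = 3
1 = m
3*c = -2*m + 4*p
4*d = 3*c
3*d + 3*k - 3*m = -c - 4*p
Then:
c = 1/13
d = 3/52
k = 9/52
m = 1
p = 29/52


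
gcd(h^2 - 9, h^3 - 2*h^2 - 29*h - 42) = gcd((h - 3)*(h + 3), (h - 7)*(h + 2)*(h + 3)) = h + 3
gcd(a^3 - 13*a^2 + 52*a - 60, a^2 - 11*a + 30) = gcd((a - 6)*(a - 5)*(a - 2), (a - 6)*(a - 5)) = a^2 - 11*a + 30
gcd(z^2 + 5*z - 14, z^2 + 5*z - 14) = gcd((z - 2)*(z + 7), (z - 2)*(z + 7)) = z^2 + 5*z - 14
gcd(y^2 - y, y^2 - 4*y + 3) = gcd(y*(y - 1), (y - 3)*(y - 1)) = y - 1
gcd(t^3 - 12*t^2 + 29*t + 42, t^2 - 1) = t + 1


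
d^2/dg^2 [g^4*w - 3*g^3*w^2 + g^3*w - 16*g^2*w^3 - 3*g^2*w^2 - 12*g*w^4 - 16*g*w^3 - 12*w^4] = 2*w*(6*g^2 - 9*g*w + 3*g - 16*w^2 - 3*w)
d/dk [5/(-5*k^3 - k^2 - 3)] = 5*k*(15*k + 2)/(5*k^3 + k^2 + 3)^2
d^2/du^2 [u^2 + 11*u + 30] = 2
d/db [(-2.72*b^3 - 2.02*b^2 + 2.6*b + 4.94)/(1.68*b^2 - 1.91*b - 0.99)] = (-4.5696*b^4 + 10.3904*b^3 + 7.5686*b^2 - 12.5988*b + 6.8614)/(2.8224*b^4 - 6.4176*b^3 + 0.3217*b^2 + 3.7818*b + 0.9801)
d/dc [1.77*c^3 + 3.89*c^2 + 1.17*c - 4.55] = 5.31*c^2 + 7.78*c + 1.17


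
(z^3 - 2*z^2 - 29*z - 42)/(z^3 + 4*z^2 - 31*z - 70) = (z^2 - 4*z - 21)/(z^2 + 2*z - 35)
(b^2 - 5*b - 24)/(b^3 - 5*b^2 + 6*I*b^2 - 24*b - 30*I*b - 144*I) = 1/(b + 6*I)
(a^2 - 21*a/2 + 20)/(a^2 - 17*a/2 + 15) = (a - 8)/(a - 6)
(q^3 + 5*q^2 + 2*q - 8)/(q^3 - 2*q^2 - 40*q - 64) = (q - 1)/(q - 8)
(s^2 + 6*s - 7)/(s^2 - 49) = (s - 1)/(s - 7)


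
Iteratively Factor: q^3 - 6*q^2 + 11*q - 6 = (q - 3)*(q^2 - 3*q + 2) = (q - 3)*(q - 2)*(q - 1)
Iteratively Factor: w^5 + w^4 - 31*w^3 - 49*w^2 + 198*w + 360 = (w - 3)*(w^4 + 4*w^3 - 19*w^2 - 106*w - 120) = (w - 3)*(w + 3)*(w^3 + w^2 - 22*w - 40) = (w - 3)*(w + 3)*(w + 4)*(w^2 - 3*w - 10) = (w - 5)*(w - 3)*(w + 3)*(w + 4)*(w + 2)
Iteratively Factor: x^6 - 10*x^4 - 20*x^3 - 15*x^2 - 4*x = (x + 1)*(x^5 - x^4 - 9*x^3 - 11*x^2 - 4*x) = (x + 1)^2*(x^4 - 2*x^3 - 7*x^2 - 4*x) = (x + 1)^3*(x^3 - 3*x^2 - 4*x) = x*(x + 1)^3*(x^2 - 3*x - 4) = x*(x - 4)*(x + 1)^3*(x + 1)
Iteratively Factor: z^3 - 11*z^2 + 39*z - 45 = (z - 3)*(z^2 - 8*z + 15) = (z - 3)^2*(z - 5)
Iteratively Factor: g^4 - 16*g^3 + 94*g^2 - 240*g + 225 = (g - 3)*(g^3 - 13*g^2 + 55*g - 75) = (g - 3)^2*(g^2 - 10*g + 25) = (g - 5)*(g - 3)^2*(g - 5)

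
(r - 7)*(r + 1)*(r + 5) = r^3 - r^2 - 37*r - 35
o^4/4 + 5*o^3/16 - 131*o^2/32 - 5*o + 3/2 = (o/4 + 1)*(o - 4)*(o - 1/4)*(o + 3/2)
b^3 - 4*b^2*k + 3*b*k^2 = b*(b - 3*k)*(b - k)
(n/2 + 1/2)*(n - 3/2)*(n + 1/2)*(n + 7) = n^4/2 + 7*n^3/2 - 7*n^2/8 - 13*n/2 - 21/8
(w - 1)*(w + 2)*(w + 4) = w^3 + 5*w^2 + 2*w - 8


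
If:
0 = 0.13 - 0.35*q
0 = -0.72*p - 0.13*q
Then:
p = -0.07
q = 0.37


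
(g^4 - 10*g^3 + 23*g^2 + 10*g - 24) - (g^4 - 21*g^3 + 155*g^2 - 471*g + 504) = 11*g^3 - 132*g^2 + 481*g - 528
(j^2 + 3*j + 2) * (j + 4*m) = j^3 + 4*j^2*m + 3*j^2 + 12*j*m + 2*j + 8*m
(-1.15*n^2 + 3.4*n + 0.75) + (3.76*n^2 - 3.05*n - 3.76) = 2.61*n^2 + 0.35*n - 3.01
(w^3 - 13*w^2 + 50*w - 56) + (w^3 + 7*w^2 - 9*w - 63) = 2*w^3 - 6*w^2 + 41*w - 119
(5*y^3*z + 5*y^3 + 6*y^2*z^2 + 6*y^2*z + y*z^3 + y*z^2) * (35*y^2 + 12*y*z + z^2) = 175*y^5*z + 175*y^5 + 270*y^4*z^2 + 270*y^4*z + 112*y^3*z^3 + 112*y^3*z^2 + 18*y^2*z^4 + 18*y^2*z^3 + y*z^5 + y*z^4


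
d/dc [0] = 0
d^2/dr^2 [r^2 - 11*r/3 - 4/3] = 2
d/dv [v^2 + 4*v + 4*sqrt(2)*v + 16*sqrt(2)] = 2*v + 4 + 4*sqrt(2)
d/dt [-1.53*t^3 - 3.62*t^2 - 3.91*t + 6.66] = -4.59*t^2 - 7.24*t - 3.91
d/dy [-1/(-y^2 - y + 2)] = (-2*y - 1)/(y^2 + y - 2)^2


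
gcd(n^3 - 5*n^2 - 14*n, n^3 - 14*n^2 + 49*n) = n^2 - 7*n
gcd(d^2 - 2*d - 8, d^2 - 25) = 1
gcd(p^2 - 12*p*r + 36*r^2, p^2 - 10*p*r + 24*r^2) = p - 6*r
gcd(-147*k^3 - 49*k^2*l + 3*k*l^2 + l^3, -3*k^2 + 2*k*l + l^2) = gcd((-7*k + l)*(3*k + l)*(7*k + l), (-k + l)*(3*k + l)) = 3*k + l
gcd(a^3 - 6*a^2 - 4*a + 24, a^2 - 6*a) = a - 6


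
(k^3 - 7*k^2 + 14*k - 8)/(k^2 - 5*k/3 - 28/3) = 3*(k^2 - 3*k + 2)/(3*k + 7)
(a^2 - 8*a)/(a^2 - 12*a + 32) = a/(a - 4)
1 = 1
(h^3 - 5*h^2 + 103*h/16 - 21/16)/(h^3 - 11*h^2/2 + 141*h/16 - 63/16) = (4*h - 1)/(4*h - 3)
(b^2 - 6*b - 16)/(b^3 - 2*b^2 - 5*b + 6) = (b - 8)/(b^2 - 4*b + 3)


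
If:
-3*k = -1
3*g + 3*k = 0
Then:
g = -1/3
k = 1/3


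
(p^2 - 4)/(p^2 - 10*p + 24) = (p^2 - 4)/(p^2 - 10*p + 24)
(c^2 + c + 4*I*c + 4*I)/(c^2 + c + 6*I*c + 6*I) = (c + 4*I)/(c + 6*I)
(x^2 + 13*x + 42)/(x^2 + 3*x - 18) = (x + 7)/(x - 3)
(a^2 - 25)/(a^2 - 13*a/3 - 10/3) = 3*(a + 5)/(3*a + 2)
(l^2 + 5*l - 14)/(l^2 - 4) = (l + 7)/(l + 2)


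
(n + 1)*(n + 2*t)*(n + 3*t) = n^3 + 5*n^2*t + n^2 + 6*n*t^2 + 5*n*t + 6*t^2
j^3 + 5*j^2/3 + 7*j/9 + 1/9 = (j + 1/3)^2*(j + 1)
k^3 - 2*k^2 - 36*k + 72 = (k - 6)*(k - 2)*(k + 6)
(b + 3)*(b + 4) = b^2 + 7*b + 12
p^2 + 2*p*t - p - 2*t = (p - 1)*(p + 2*t)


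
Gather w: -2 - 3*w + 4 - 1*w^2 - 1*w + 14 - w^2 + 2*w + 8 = -2*w^2 - 2*w + 24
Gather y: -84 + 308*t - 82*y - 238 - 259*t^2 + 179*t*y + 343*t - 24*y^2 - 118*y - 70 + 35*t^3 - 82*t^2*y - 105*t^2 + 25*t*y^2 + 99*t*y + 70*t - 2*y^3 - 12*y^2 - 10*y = 35*t^3 - 364*t^2 + 721*t - 2*y^3 + y^2*(25*t - 36) + y*(-82*t^2 + 278*t - 210) - 392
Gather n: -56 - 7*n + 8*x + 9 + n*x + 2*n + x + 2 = n*(x - 5) + 9*x - 45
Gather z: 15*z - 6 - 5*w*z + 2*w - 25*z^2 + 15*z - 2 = 2*w - 25*z^2 + z*(30 - 5*w) - 8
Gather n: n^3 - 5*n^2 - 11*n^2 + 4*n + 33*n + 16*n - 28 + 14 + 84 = n^3 - 16*n^2 + 53*n + 70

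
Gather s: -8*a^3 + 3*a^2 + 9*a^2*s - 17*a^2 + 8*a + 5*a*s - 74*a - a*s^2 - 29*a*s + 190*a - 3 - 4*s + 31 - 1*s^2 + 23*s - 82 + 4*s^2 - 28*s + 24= -8*a^3 - 14*a^2 + 124*a + s^2*(3 - a) + s*(9*a^2 - 24*a - 9) - 30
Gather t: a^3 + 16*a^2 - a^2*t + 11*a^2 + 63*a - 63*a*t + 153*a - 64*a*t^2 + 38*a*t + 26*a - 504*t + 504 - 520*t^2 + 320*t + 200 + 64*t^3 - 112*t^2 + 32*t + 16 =a^3 + 27*a^2 + 242*a + 64*t^3 + t^2*(-64*a - 632) + t*(-a^2 - 25*a - 152) + 720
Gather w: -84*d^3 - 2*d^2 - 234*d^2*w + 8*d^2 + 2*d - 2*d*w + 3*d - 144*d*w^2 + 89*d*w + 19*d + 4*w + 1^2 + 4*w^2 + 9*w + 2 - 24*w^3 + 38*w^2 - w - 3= -84*d^3 + 6*d^2 + 24*d - 24*w^3 + w^2*(42 - 144*d) + w*(-234*d^2 + 87*d + 12)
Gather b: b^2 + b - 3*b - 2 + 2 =b^2 - 2*b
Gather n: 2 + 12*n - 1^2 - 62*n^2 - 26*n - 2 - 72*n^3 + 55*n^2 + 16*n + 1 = -72*n^3 - 7*n^2 + 2*n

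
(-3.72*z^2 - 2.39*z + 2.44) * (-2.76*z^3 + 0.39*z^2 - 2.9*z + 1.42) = 10.2672*z^5 + 5.1456*z^4 + 3.1215*z^3 + 2.6002*z^2 - 10.4698*z + 3.4648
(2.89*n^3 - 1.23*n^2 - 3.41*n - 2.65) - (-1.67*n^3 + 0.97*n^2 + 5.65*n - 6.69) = 4.56*n^3 - 2.2*n^2 - 9.06*n + 4.04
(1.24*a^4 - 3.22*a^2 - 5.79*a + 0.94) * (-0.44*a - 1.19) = -0.5456*a^5 - 1.4756*a^4 + 1.4168*a^3 + 6.3794*a^2 + 6.4765*a - 1.1186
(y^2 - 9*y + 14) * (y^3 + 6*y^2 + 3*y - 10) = y^5 - 3*y^4 - 37*y^3 + 47*y^2 + 132*y - 140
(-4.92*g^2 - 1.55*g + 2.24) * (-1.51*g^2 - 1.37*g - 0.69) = 7.4292*g^4 + 9.0809*g^3 + 2.1359*g^2 - 1.9993*g - 1.5456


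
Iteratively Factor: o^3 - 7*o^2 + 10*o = (o)*(o^2 - 7*o + 10) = o*(o - 5)*(o - 2)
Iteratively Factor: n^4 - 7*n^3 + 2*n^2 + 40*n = (n)*(n^3 - 7*n^2 + 2*n + 40) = n*(n - 5)*(n^2 - 2*n - 8) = n*(n - 5)*(n + 2)*(n - 4)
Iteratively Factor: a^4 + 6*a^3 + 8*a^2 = (a + 4)*(a^3 + 2*a^2) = (a + 2)*(a + 4)*(a^2) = a*(a + 2)*(a + 4)*(a)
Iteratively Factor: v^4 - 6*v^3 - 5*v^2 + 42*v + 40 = (v + 1)*(v^3 - 7*v^2 + 2*v + 40) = (v - 5)*(v + 1)*(v^2 - 2*v - 8) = (v - 5)*(v + 1)*(v + 2)*(v - 4)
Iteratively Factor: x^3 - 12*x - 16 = (x - 4)*(x^2 + 4*x + 4) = (x - 4)*(x + 2)*(x + 2)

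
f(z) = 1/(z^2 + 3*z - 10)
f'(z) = (-2*z - 3)/(z^2 + 3*z - 10)^2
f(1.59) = -0.37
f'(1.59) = -0.85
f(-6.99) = 0.06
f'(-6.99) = 0.03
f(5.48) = 0.03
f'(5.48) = -0.01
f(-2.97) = -0.10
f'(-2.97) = 0.03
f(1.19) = -0.20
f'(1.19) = -0.21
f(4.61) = 0.04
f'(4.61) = -0.02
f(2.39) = 0.35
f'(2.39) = -0.94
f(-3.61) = -0.13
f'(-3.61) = 0.07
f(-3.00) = -0.10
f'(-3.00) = 0.03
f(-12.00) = 0.01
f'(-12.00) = 0.00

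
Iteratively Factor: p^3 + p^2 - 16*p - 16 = (p + 1)*(p^2 - 16) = (p + 1)*(p + 4)*(p - 4)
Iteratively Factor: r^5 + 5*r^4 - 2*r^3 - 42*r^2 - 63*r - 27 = (r - 3)*(r^4 + 8*r^3 + 22*r^2 + 24*r + 9) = (r - 3)*(r + 1)*(r^3 + 7*r^2 + 15*r + 9) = (r - 3)*(r + 1)*(r + 3)*(r^2 + 4*r + 3) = (r - 3)*(r + 1)*(r + 3)^2*(r + 1)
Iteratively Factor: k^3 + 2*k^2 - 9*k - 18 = (k - 3)*(k^2 + 5*k + 6) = (k - 3)*(k + 3)*(k + 2)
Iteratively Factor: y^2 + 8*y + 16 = (y + 4)*(y + 4)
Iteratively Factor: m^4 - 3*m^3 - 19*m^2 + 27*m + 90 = (m + 3)*(m^3 - 6*m^2 - m + 30) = (m - 5)*(m + 3)*(m^2 - m - 6) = (m - 5)*(m - 3)*(m + 3)*(m + 2)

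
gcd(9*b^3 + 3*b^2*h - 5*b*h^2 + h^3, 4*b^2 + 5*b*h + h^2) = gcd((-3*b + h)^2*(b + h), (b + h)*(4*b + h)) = b + h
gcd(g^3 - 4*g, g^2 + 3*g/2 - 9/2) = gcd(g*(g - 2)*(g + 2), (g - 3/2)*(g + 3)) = 1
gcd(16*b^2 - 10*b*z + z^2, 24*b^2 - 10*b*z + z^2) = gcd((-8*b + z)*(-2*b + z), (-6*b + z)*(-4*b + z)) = 1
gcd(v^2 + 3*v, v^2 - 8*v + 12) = 1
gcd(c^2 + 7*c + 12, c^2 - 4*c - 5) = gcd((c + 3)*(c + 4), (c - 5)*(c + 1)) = 1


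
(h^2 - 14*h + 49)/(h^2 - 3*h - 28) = (h - 7)/(h + 4)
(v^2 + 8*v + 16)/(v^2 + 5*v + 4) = (v + 4)/(v + 1)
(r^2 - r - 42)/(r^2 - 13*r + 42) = (r + 6)/(r - 6)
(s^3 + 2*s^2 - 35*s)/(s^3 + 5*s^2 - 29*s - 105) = s/(s + 3)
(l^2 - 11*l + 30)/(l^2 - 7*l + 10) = (l - 6)/(l - 2)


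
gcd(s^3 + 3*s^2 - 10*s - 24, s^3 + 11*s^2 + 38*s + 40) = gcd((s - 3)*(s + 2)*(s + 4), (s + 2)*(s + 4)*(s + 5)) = s^2 + 6*s + 8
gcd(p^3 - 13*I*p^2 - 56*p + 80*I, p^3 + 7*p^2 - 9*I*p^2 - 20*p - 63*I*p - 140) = p^2 - 9*I*p - 20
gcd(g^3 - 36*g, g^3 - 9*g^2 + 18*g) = g^2 - 6*g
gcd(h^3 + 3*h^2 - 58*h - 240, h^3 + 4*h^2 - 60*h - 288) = h^2 - 2*h - 48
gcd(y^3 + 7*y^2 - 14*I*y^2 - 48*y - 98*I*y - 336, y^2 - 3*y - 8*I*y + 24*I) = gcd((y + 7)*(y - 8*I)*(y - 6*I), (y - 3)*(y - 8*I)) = y - 8*I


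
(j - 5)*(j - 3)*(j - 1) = j^3 - 9*j^2 + 23*j - 15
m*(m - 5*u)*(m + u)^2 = m^4 - 3*m^3*u - 9*m^2*u^2 - 5*m*u^3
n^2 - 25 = (n - 5)*(n + 5)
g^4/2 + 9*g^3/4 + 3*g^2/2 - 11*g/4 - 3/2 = (g/2 + 1)*(g - 1)*(g + 1/2)*(g + 3)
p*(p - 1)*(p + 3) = p^3 + 2*p^2 - 3*p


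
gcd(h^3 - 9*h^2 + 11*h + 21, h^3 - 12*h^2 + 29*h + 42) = h^2 - 6*h - 7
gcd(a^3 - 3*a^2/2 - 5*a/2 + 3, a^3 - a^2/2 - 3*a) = a^2 - a/2 - 3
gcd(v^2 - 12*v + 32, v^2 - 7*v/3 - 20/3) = v - 4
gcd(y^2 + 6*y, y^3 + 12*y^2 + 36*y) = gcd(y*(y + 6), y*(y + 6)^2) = y^2 + 6*y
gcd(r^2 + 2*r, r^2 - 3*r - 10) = r + 2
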